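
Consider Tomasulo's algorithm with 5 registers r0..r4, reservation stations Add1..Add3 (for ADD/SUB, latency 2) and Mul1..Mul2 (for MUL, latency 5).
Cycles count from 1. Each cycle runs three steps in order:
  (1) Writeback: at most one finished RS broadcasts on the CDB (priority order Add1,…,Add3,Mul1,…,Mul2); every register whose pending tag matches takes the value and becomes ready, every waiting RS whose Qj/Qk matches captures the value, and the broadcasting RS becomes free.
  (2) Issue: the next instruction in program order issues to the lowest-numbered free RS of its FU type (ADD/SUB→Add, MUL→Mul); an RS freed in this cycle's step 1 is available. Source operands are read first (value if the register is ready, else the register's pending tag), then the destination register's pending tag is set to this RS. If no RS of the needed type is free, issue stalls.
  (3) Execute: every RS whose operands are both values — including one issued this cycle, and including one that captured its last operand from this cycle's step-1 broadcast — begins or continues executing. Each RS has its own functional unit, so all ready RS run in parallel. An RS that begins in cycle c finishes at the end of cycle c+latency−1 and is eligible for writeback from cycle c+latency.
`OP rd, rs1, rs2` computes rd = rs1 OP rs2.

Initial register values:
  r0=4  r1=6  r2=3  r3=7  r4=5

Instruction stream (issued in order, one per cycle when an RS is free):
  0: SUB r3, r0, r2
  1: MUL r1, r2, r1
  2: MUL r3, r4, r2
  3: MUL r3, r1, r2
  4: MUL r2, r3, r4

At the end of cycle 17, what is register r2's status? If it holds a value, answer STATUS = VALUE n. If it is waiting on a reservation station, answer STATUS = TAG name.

STATUS = VALUE 270

c1: issue SUB r3<-Add1 | r0:4,r1:6,r2:3,r3:Add1,r4:5
c2: issue MUL r1<-Mul1 | r0:4,r1:Mul1,r2:3,r3:Add1,r4:5
c3: CDB Add1=1; issue MUL r3<-Mul2 | r0:4,r1:Mul1,r2:3,r3:Mul2,r4:5
c4: stall | r0:4,r1:Mul1,r2:3,r3:Mul2,r4:5
c5: stall | r0:4,r1:Mul1,r2:3,r3:Mul2,r4:5
c6: stall | r0:4,r1:Mul1,r2:3,r3:Mul2,r4:5
c7: CDB Mul1=18; issue MUL r3<-Mul1 | r0:4,r1:18,r2:3,r3:Mul1,r4:5
c8: CDB Mul2=15; issue MUL r2<-Mul2 | r0:4,r1:18,r2:Mul2,r3:Mul1,r4:5
c9: - | r0:4,r1:18,r2:Mul2,r3:Mul1,r4:5
c10: - | r0:4,r1:18,r2:Mul2,r3:Mul1,r4:5
c11: - | r0:4,r1:18,r2:Mul2,r3:Mul1,r4:5
c12: CDB Mul1=54 | r0:4,r1:18,r2:Mul2,r3:54,r4:5
c13: - | r0:4,r1:18,r2:Mul2,r3:54,r4:5
c14: - | r0:4,r1:18,r2:Mul2,r3:54,r4:5
c15: - | r0:4,r1:18,r2:Mul2,r3:54,r4:5
c16: - | r0:4,r1:18,r2:Mul2,r3:54,r4:5
c17: CDB Mul2=270 | r0:4,r1:18,r2:270,r3:54,r4:5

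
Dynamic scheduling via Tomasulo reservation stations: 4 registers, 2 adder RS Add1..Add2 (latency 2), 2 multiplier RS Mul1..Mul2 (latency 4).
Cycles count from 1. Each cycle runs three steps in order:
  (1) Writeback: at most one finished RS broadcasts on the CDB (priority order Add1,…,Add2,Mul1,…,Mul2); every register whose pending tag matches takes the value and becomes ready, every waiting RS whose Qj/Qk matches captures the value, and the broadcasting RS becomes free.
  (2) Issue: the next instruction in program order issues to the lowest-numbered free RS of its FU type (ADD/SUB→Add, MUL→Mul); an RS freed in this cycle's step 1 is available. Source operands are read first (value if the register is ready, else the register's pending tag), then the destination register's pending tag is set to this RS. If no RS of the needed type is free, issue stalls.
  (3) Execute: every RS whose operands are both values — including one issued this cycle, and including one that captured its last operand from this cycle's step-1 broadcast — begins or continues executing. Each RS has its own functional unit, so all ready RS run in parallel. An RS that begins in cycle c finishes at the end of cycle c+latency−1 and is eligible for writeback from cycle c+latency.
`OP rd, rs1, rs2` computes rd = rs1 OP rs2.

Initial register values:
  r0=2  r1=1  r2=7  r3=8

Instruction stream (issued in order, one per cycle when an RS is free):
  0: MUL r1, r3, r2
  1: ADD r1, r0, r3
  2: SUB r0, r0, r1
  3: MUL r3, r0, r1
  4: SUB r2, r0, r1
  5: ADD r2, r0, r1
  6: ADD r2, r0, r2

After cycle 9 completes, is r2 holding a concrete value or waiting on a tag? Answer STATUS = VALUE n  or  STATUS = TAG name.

c1: issue MUL r1<-Mul1 | r0:2,r1:Mul1,r2:7,r3:8
c2: issue ADD r1<-Add1 | r0:2,r1:Add1,r2:7,r3:8
c3: issue SUB r0<-Add2 | r0:Add2,r1:Add1,r2:7,r3:8
c4: CDB Add1=10; issue MUL r3<-Mul2 | r0:Add2,r1:10,r2:7,r3:Mul2
c5: CDB Mul1=56; issue SUB r2<-Add1 | r0:Add2,r1:10,r2:Add1,r3:Mul2
c6: CDB Add2=-8; issue ADD r2<-Add2 | r0:-8,r1:10,r2:Add2,r3:Mul2
c7: stall | r0:-8,r1:10,r2:Add2,r3:Mul2
c8: CDB Add1=-18; issue ADD r2<-Add1 | r0:-8,r1:10,r2:Add1,r3:Mul2
c9: CDB Add2=2 | r0:-8,r1:10,r2:Add1,r3:Mul2

STATUS = TAG Add1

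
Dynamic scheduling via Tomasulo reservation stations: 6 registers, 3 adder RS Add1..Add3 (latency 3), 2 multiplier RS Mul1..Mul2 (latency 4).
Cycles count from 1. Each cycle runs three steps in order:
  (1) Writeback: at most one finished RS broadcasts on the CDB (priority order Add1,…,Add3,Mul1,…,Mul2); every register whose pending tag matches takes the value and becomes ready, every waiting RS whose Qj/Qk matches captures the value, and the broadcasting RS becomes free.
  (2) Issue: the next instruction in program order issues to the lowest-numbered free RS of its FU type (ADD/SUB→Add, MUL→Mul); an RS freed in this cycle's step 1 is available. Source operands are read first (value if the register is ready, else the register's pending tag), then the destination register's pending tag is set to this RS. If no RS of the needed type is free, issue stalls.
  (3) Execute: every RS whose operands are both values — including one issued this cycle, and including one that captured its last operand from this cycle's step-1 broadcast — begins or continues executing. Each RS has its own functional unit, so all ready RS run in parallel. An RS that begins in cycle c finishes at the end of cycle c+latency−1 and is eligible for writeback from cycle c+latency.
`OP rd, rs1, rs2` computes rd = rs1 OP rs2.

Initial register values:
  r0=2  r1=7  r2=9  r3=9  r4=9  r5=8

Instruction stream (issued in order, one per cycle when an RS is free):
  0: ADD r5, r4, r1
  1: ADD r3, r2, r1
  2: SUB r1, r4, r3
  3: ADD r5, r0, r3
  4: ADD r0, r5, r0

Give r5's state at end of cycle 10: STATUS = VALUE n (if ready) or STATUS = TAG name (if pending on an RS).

STATUS = VALUE 18

  c1: issue ADD r5<-Add1  regs: r0:2,r1:7,r2:9,r3:9,r4:9,r5:Add1
  c2: issue ADD r3<-Add2  regs: r0:2,r1:7,r2:9,r3:Add2,r4:9,r5:Add1
  c3: issue SUB r1<-Add3  regs: r0:2,r1:Add3,r2:9,r3:Add2,r4:9,r5:Add1
  c4: CDB Add1=16; issue ADD r5<-Add1  regs: r0:2,r1:Add3,r2:9,r3:Add2,r4:9,r5:Add1
  c5: CDB Add2=16; issue ADD r0<-Add2  regs: r0:Add2,r1:Add3,r2:9,r3:16,r4:9,r5:Add1
  c6: -  regs: r0:Add2,r1:Add3,r2:9,r3:16,r4:9,r5:Add1
  c7: -  regs: r0:Add2,r1:Add3,r2:9,r3:16,r4:9,r5:Add1
  c8: CDB Add1=18  regs: r0:Add2,r1:Add3,r2:9,r3:16,r4:9,r5:18
  c9: CDB Add3=-7  regs: r0:Add2,r1:-7,r2:9,r3:16,r4:9,r5:18
  c10: -  regs: r0:Add2,r1:-7,r2:9,r3:16,r4:9,r5:18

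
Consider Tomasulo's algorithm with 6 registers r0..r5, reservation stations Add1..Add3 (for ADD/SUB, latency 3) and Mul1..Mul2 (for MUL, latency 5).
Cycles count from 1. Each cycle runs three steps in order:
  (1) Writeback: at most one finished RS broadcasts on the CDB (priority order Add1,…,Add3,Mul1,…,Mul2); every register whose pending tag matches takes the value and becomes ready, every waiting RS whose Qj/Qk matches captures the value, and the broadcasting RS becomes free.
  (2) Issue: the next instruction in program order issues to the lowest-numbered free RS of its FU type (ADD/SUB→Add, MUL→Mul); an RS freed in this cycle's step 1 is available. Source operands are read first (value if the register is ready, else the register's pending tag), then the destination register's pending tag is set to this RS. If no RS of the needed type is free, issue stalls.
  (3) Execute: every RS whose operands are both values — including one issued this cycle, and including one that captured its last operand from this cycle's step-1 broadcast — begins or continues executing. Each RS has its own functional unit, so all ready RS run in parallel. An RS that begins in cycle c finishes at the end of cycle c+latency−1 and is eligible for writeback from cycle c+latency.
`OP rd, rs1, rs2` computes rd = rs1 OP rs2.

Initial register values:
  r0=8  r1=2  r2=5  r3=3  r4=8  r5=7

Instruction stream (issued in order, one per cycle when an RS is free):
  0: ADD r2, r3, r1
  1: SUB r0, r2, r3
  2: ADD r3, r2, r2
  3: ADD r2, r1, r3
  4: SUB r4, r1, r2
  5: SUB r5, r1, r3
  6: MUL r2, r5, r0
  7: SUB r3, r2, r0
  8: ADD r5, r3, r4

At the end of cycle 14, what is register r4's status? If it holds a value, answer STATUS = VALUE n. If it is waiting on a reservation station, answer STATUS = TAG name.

STATUS = VALUE -10

  c1: issue ADD r2<-Add1  regs: r0:8,r1:2,r2:Add1,r3:3,r4:8,r5:7
  c2: issue SUB r0<-Add2  regs: r0:Add2,r1:2,r2:Add1,r3:3,r4:8,r5:7
  c3: issue ADD r3<-Add3  regs: r0:Add2,r1:2,r2:Add1,r3:Add3,r4:8,r5:7
  c4: CDB Add1=5; issue ADD r2<-Add1  regs: r0:Add2,r1:2,r2:Add1,r3:Add3,r4:8,r5:7
  c5: stall  regs: r0:Add2,r1:2,r2:Add1,r3:Add3,r4:8,r5:7
  c6: stall  regs: r0:Add2,r1:2,r2:Add1,r3:Add3,r4:8,r5:7
  c7: CDB Add2=2; issue SUB r4<-Add2  regs: r0:2,r1:2,r2:Add1,r3:Add3,r4:Add2,r5:7
  c8: CDB Add3=10; issue SUB r5<-Add3  regs: r0:2,r1:2,r2:Add1,r3:10,r4:Add2,r5:Add3
  c9: issue MUL r2<-Mul1  regs: r0:2,r1:2,r2:Mul1,r3:10,r4:Add2,r5:Add3
  c10: stall  regs: r0:2,r1:2,r2:Mul1,r3:10,r4:Add2,r5:Add3
  c11: CDB Add1=12; issue SUB r3<-Add1  regs: r0:2,r1:2,r2:Mul1,r3:Add1,r4:Add2,r5:Add3
  c12: CDB Add3=-8; issue ADD r5<-Add3  regs: r0:2,r1:2,r2:Mul1,r3:Add1,r4:Add2,r5:Add3
  c13: -  regs: r0:2,r1:2,r2:Mul1,r3:Add1,r4:Add2,r5:Add3
  c14: CDB Add2=-10  regs: r0:2,r1:2,r2:Mul1,r3:Add1,r4:-10,r5:Add3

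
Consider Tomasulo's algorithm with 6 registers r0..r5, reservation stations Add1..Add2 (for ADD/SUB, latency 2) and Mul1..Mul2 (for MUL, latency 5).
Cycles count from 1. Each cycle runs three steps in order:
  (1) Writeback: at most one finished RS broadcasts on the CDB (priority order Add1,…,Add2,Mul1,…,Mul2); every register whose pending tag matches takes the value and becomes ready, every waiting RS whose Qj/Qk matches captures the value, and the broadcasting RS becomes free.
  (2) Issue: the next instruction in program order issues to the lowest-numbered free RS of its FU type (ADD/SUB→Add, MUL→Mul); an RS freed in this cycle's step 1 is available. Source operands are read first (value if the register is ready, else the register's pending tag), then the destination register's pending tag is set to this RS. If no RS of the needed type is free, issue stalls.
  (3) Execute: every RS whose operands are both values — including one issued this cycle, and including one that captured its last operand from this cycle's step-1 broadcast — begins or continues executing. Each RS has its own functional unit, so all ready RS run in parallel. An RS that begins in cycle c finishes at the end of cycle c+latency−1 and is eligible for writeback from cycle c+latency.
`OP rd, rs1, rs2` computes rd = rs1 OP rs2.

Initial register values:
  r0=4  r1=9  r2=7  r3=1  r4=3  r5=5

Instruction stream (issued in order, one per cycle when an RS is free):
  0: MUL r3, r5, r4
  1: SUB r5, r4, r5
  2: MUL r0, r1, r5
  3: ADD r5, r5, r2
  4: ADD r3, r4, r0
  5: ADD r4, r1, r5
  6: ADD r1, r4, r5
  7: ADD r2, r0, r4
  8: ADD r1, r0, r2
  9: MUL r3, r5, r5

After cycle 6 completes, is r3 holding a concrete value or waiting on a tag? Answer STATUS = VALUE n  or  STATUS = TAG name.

c1: issue MUL r3<-Mul1 | r0:4,r1:9,r2:7,r3:Mul1,r4:3,r5:5
c2: issue SUB r5<-Add1 | r0:4,r1:9,r2:7,r3:Mul1,r4:3,r5:Add1
c3: issue MUL r0<-Mul2 | r0:Mul2,r1:9,r2:7,r3:Mul1,r4:3,r5:Add1
c4: CDB Add1=-2; issue ADD r5<-Add1 | r0:Mul2,r1:9,r2:7,r3:Mul1,r4:3,r5:Add1
c5: issue ADD r3<-Add2 | r0:Mul2,r1:9,r2:7,r3:Add2,r4:3,r5:Add1
c6: CDB Add1=5; issue ADD r4<-Add1 | r0:Mul2,r1:9,r2:7,r3:Add2,r4:Add1,r5:5

STATUS = TAG Add2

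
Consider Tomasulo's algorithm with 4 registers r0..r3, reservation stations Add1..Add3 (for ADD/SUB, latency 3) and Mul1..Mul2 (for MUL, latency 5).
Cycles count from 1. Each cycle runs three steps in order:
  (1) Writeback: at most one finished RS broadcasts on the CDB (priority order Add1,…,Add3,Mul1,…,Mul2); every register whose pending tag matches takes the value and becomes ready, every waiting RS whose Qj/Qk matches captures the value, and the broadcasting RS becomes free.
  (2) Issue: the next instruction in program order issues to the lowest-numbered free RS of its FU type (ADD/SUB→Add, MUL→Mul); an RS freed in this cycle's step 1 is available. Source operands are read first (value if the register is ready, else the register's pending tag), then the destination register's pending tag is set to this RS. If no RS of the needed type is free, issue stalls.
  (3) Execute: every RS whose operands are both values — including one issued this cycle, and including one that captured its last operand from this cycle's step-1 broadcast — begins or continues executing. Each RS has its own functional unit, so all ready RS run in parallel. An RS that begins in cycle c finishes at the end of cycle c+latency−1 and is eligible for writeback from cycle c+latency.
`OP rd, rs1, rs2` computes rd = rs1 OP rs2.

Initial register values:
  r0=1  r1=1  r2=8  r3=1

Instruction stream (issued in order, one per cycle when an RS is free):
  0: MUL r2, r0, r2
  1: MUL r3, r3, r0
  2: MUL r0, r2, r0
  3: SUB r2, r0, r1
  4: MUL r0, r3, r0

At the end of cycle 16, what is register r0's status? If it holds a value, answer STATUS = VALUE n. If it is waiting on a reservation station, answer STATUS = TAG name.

STATUS = VALUE 8

c1: issue MUL r2<-Mul1 | r0:1,r1:1,r2:Mul1,r3:1
c2: issue MUL r3<-Mul2 | r0:1,r1:1,r2:Mul1,r3:Mul2
c3: stall | r0:1,r1:1,r2:Mul1,r3:Mul2
c4: stall | r0:1,r1:1,r2:Mul1,r3:Mul2
c5: stall | r0:1,r1:1,r2:Mul1,r3:Mul2
c6: CDB Mul1=8; issue MUL r0<-Mul1 | r0:Mul1,r1:1,r2:8,r3:Mul2
c7: CDB Mul2=1; issue SUB r2<-Add1 | r0:Mul1,r1:1,r2:Add1,r3:1
c8: issue MUL r0<-Mul2 | r0:Mul2,r1:1,r2:Add1,r3:1
c9: - | r0:Mul2,r1:1,r2:Add1,r3:1
c10: - | r0:Mul2,r1:1,r2:Add1,r3:1
c11: CDB Mul1=8 | r0:Mul2,r1:1,r2:Add1,r3:1
c12: - | r0:Mul2,r1:1,r2:Add1,r3:1
c13: - | r0:Mul2,r1:1,r2:Add1,r3:1
c14: CDB Add1=7 | r0:Mul2,r1:1,r2:7,r3:1
c15: - | r0:Mul2,r1:1,r2:7,r3:1
c16: CDB Mul2=8 | r0:8,r1:1,r2:7,r3:1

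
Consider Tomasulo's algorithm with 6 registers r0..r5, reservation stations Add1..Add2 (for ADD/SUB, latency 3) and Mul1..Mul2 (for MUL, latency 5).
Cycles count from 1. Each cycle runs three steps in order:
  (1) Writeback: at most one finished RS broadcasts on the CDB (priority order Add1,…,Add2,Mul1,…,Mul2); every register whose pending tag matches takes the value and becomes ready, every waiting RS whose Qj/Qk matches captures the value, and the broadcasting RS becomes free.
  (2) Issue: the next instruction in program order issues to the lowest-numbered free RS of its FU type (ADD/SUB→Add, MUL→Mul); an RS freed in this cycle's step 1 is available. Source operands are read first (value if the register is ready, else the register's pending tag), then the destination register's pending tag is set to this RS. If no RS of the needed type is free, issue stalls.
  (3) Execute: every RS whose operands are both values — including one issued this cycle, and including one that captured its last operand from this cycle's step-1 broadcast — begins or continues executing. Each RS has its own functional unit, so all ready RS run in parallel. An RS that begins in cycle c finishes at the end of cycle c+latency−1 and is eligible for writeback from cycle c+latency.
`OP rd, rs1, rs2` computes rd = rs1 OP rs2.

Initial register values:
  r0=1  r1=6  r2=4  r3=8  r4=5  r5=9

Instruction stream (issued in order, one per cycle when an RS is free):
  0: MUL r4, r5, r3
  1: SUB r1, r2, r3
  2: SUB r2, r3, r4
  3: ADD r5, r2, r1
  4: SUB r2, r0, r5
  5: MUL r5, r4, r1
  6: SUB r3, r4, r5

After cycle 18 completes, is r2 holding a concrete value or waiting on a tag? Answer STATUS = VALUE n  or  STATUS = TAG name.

  c1: issue MUL r4<-Mul1  regs: r0:1,r1:6,r2:4,r3:8,r4:Mul1,r5:9
  c2: issue SUB r1<-Add1  regs: r0:1,r1:Add1,r2:4,r3:8,r4:Mul1,r5:9
  c3: issue SUB r2<-Add2  regs: r0:1,r1:Add1,r2:Add2,r3:8,r4:Mul1,r5:9
  c4: stall  regs: r0:1,r1:Add1,r2:Add2,r3:8,r4:Mul1,r5:9
  c5: CDB Add1=-4; issue ADD r5<-Add1  regs: r0:1,r1:-4,r2:Add2,r3:8,r4:Mul1,r5:Add1
  c6: CDB Mul1=72; stall  regs: r0:1,r1:-4,r2:Add2,r3:8,r4:72,r5:Add1
  c7: stall  regs: r0:1,r1:-4,r2:Add2,r3:8,r4:72,r5:Add1
  c8: stall  regs: r0:1,r1:-4,r2:Add2,r3:8,r4:72,r5:Add1
  c9: CDB Add2=-64; issue SUB r2<-Add2  regs: r0:1,r1:-4,r2:Add2,r3:8,r4:72,r5:Add1
  c10: issue MUL r5<-Mul1  regs: r0:1,r1:-4,r2:Add2,r3:8,r4:72,r5:Mul1
  c11: stall  regs: r0:1,r1:-4,r2:Add2,r3:8,r4:72,r5:Mul1
  c12: CDB Add1=-68; issue SUB r3<-Add1  regs: r0:1,r1:-4,r2:Add2,r3:Add1,r4:72,r5:Mul1
  c13: -  regs: r0:1,r1:-4,r2:Add2,r3:Add1,r4:72,r5:Mul1
  c14: -  regs: r0:1,r1:-4,r2:Add2,r3:Add1,r4:72,r5:Mul1
  c15: CDB Add2=69  regs: r0:1,r1:-4,r2:69,r3:Add1,r4:72,r5:Mul1
  c16: CDB Mul1=-288  regs: r0:1,r1:-4,r2:69,r3:Add1,r4:72,r5:-288
  c17: -  regs: r0:1,r1:-4,r2:69,r3:Add1,r4:72,r5:-288
  c18: -  regs: r0:1,r1:-4,r2:69,r3:Add1,r4:72,r5:-288

STATUS = VALUE 69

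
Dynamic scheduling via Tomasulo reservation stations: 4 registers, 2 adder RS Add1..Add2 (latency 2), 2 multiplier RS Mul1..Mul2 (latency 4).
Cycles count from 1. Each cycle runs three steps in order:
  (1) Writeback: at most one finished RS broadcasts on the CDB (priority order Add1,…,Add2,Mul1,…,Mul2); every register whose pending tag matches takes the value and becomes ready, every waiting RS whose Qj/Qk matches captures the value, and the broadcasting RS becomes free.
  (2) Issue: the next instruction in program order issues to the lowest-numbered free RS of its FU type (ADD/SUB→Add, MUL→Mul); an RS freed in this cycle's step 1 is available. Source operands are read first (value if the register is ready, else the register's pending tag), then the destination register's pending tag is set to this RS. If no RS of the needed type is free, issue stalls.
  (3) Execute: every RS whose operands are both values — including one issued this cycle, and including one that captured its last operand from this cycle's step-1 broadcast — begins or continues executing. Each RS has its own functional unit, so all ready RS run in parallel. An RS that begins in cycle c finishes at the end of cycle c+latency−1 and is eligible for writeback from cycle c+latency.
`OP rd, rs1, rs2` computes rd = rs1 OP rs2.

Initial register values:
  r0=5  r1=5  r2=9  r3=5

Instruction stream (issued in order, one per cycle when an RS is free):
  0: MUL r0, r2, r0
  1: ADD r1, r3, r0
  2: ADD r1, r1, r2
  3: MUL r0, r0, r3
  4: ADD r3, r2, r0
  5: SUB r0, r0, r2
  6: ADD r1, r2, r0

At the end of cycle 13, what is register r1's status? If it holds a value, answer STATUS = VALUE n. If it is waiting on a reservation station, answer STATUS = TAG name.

STATUS = TAG Add1

  c1: issue MUL r0<-Mul1  regs: r0:Mul1,r1:5,r2:9,r3:5
  c2: issue ADD r1<-Add1  regs: r0:Mul1,r1:Add1,r2:9,r3:5
  c3: issue ADD r1<-Add2  regs: r0:Mul1,r1:Add2,r2:9,r3:5
  c4: issue MUL r0<-Mul2  regs: r0:Mul2,r1:Add2,r2:9,r3:5
  c5: CDB Mul1=45; stall  regs: r0:Mul2,r1:Add2,r2:9,r3:5
  c6: stall  regs: r0:Mul2,r1:Add2,r2:9,r3:5
  c7: CDB Add1=50; issue ADD r3<-Add1  regs: r0:Mul2,r1:Add2,r2:9,r3:Add1
  c8: stall  regs: r0:Mul2,r1:Add2,r2:9,r3:Add1
  c9: CDB Add2=59; issue SUB r0<-Add2  regs: r0:Add2,r1:59,r2:9,r3:Add1
  c10: CDB Mul2=225; stall  regs: r0:Add2,r1:59,r2:9,r3:Add1
  c11: stall  regs: r0:Add2,r1:59,r2:9,r3:Add1
  c12: CDB Add1=234; issue ADD r1<-Add1  regs: r0:Add2,r1:Add1,r2:9,r3:234
  c13: CDB Add2=216  regs: r0:216,r1:Add1,r2:9,r3:234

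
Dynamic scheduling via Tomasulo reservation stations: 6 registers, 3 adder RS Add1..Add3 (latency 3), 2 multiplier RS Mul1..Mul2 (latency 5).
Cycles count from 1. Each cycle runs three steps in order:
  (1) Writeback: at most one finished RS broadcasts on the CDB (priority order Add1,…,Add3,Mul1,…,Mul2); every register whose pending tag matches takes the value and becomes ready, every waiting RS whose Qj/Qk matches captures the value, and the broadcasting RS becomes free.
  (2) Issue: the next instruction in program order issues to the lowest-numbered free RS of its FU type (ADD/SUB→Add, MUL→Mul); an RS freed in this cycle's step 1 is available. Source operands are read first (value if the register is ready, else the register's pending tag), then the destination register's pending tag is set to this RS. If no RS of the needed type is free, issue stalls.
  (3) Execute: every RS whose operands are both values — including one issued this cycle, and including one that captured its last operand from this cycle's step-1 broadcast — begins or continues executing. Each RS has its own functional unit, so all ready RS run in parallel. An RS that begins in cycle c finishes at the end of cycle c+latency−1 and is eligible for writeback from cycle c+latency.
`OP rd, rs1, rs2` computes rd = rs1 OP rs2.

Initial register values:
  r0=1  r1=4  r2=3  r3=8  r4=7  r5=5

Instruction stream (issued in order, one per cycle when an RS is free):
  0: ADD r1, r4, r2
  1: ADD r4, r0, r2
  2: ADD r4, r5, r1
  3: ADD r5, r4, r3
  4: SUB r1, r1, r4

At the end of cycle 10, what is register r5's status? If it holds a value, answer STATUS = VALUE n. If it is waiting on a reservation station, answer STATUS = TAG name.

STATUS = VALUE 23

cycle 1: issue ADD r1<-Add1 // r0:1,r1:Add1,r2:3,r3:8,r4:7,r5:5
cycle 2: issue ADD r4<-Add2 // r0:1,r1:Add1,r2:3,r3:8,r4:Add2,r5:5
cycle 3: issue ADD r4<-Add3 // r0:1,r1:Add1,r2:3,r3:8,r4:Add3,r5:5
cycle 4: CDB Add1=10; issue ADD r5<-Add1 // r0:1,r1:10,r2:3,r3:8,r4:Add3,r5:Add1
cycle 5: CDB Add2=4; issue SUB r1<-Add2 // r0:1,r1:Add2,r2:3,r3:8,r4:Add3,r5:Add1
cycle 6: - // r0:1,r1:Add2,r2:3,r3:8,r4:Add3,r5:Add1
cycle 7: CDB Add3=15 // r0:1,r1:Add2,r2:3,r3:8,r4:15,r5:Add1
cycle 8: - // r0:1,r1:Add2,r2:3,r3:8,r4:15,r5:Add1
cycle 9: - // r0:1,r1:Add2,r2:3,r3:8,r4:15,r5:Add1
cycle 10: CDB Add1=23 // r0:1,r1:Add2,r2:3,r3:8,r4:15,r5:23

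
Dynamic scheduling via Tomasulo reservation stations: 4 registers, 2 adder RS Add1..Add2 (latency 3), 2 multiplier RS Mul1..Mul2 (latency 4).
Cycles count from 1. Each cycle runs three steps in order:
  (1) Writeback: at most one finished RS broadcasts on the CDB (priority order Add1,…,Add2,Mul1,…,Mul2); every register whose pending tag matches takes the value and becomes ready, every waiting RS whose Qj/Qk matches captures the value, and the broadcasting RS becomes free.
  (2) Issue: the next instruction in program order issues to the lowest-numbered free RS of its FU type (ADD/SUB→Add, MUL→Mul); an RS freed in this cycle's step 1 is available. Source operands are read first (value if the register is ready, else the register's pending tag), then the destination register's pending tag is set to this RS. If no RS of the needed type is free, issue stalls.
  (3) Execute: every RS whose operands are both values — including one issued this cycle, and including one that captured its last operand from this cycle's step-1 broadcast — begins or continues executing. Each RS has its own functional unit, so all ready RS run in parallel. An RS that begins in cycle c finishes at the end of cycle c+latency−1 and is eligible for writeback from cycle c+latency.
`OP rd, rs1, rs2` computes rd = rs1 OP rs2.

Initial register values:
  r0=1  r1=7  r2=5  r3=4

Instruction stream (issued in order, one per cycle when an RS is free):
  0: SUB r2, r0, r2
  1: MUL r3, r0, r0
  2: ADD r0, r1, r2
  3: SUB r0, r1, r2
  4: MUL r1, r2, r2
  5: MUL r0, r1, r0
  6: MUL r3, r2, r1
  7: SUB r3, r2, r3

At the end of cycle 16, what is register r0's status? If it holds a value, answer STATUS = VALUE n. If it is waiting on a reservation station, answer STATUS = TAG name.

cycle 1: issue SUB r2<-Add1 // r0:1,r1:7,r2:Add1,r3:4
cycle 2: issue MUL r3<-Mul1 // r0:1,r1:7,r2:Add1,r3:Mul1
cycle 3: issue ADD r0<-Add2 // r0:Add2,r1:7,r2:Add1,r3:Mul1
cycle 4: CDB Add1=-4; issue SUB r0<-Add1 // r0:Add1,r1:7,r2:-4,r3:Mul1
cycle 5: issue MUL r1<-Mul2 // r0:Add1,r1:Mul2,r2:-4,r3:Mul1
cycle 6: CDB Mul1=1; issue MUL r0<-Mul1 // r0:Mul1,r1:Mul2,r2:-4,r3:1
cycle 7: CDB Add1=11; stall // r0:Mul1,r1:Mul2,r2:-4,r3:1
cycle 8: CDB Add2=3; stall // r0:Mul1,r1:Mul2,r2:-4,r3:1
cycle 9: CDB Mul2=16; issue MUL r3<-Mul2 // r0:Mul1,r1:16,r2:-4,r3:Mul2
cycle 10: issue SUB r3<-Add1 // r0:Mul1,r1:16,r2:-4,r3:Add1
cycle 11: - // r0:Mul1,r1:16,r2:-4,r3:Add1
cycle 12: - // r0:Mul1,r1:16,r2:-4,r3:Add1
cycle 13: CDB Mul1=176 // r0:176,r1:16,r2:-4,r3:Add1
cycle 14: CDB Mul2=-64 // r0:176,r1:16,r2:-4,r3:Add1
cycle 15: - // r0:176,r1:16,r2:-4,r3:Add1
cycle 16: - // r0:176,r1:16,r2:-4,r3:Add1

STATUS = VALUE 176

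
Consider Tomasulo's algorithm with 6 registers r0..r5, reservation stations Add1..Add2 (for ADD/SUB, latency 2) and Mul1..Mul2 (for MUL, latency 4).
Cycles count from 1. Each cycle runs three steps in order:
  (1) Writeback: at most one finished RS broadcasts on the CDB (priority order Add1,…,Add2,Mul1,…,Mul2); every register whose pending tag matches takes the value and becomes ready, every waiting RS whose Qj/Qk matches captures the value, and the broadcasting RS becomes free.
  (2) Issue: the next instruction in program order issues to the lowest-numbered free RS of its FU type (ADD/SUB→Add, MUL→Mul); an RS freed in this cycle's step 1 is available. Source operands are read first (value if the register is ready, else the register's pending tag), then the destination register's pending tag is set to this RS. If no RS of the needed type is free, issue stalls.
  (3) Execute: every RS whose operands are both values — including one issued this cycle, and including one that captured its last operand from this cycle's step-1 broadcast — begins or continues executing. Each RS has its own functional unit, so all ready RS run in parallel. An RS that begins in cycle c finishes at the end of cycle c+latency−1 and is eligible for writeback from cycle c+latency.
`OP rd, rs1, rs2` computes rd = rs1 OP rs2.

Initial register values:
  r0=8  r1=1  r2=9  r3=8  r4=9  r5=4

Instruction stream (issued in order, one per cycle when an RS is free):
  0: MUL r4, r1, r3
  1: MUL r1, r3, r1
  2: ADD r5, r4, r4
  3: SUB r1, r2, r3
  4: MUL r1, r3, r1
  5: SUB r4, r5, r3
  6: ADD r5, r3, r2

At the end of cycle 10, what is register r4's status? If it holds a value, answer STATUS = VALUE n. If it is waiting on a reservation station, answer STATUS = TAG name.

  c1: issue MUL r4<-Mul1  regs: r0:8,r1:1,r2:9,r3:8,r4:Mul1,r5:4
  c2: issue MUL r1<-Mul2  regs: r0:8,r1:Mul2,r2:9,r3:8,r4:Mul1,r5:4
  c3: issue ADD r5<-Add1  regs: r0:8,r1:Mul2,r2:9,r3:8,r4:Mul1,r5:Add1
  c4: issue SUB r1<-Add2  regs: r0:8,r1:Add2,r2:9,r3:8,r4:Mul1,r5:Add1
  c5: CDB Mul1=8; issue MUL r1<-Mul1  regs: r0:8,r1:Mul1,r2:9,r3:8,r4:8,r5:Add1
  c6: CDB Add2=1; issue SUB r4<-Add2  regs: r0:8,r1:Mul1,r2:9,r3:8,r4:Add2,r5:Add1
  c7: CDB Add1=16; issue ADD r5<-Add1  regs: r0:8,r1:Mul1,r2:9,r3:8,r4:Add2,r5:Add1
  c8: CDB Mul2=8  regs: r0:8,r1:Mul1,r2:9,r3:8,r4:Add2,r5:Add1
  c9: CDB Add1=17  regs: r0:8,r1:Mul1,r2:9,r3:8,r4:Add2,r5:17
  c10: CDB Add2=8  regs: r0:8,r1:Mul1,r2:9,r3:8,r4:8,r5:17

STATUS = VALUE 8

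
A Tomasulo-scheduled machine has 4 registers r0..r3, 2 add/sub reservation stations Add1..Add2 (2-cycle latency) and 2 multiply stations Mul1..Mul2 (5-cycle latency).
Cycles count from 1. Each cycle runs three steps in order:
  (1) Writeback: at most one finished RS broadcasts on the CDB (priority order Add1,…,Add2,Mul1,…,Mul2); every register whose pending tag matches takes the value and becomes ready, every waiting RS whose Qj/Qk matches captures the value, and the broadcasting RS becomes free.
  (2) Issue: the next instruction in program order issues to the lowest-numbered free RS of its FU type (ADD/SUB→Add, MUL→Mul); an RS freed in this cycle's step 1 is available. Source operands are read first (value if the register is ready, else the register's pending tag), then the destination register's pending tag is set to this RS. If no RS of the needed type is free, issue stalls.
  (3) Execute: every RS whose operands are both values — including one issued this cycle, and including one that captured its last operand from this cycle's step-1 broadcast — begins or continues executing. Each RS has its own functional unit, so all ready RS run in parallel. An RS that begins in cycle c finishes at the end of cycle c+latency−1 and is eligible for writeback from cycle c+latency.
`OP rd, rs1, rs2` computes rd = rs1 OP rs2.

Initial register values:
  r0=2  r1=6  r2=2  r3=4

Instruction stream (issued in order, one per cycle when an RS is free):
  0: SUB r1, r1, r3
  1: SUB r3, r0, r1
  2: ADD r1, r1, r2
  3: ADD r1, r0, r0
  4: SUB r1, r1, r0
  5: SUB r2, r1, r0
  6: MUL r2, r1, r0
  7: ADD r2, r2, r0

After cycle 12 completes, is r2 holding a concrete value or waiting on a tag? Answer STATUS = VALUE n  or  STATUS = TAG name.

  c1: issue SUB r1<-Add1  regs: r0:2,r1:Add1,r2:2,r3:4
  c2: issue SUB r3<-Add2  regs: r0:2,r1:Add1,r2:2,r3:Add2
  c3: CDB Add1=2; issue ADD r1<-Add1  regs: r0:2,r1:Add1,r2:2,r3:Add2
  c4: stall  regs: r0:2,r1:Add1,r2:2,r3:Add2
  c5: CDB Add1=4; issue ADD r1<-Add1  regs: r0:2,r1:Add1,r2:2,r3:Add2
  c6: CDB Add2=0; issue SUB r1<-Add2  regs: r0:2,r1:Add2,r2:2,r3:0
  c7: CDB Add1=4; issue SUB r2<-Add1  regs: r0:2,r1:Add2,r2:Add1,r3:0
  c8: issue MUL r2<-Mul1  regs: r0:2,r1:Add2,r2:Mul1,r3:0
  c9: CDB Add2=2; issue ADD r2<-Add2  regs: r0:2,r1:2,r2:Add2,r3:0
  c10: -  regs: r0:2,r1:2,r2:Add2,r3:0
  c11: CDB Add1=0  regs: r0:2,r1:2,r2:Add2,r3:0
  c12: -  regs: r0:2,r1:2,r2:Add2,r3:0

STATUS = TAG Add2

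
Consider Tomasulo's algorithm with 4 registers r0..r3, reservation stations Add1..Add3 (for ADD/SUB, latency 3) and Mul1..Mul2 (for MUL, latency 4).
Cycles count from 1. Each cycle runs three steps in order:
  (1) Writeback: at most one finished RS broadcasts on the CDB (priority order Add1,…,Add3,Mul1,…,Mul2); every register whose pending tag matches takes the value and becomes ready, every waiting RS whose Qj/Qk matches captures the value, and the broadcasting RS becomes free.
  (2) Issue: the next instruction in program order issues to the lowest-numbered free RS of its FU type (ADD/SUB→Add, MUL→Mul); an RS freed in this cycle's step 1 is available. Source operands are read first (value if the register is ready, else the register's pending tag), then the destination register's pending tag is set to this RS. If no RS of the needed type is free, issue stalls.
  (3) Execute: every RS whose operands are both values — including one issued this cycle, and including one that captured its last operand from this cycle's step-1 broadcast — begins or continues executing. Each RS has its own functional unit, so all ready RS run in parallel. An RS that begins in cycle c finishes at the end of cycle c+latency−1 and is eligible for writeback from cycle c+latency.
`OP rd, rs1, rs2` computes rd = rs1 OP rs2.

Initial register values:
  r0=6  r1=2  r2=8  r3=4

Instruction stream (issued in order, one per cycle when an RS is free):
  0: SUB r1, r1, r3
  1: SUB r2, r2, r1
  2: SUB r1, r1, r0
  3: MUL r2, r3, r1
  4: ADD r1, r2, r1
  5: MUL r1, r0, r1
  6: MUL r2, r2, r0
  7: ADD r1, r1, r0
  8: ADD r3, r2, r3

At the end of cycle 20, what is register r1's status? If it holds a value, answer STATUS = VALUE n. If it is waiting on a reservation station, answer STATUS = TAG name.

STATUS = TAG Add2

cycle 1: issue SUB r1<-Add1 // r0:6,r1:Add1,r2:8,r3:4
cycle 2: issue SUB r2<-Add2 // r0:6,r1:Add1,r2:Add2,r3:4
cycle 3: issue SUB r1<-Add3 // r0:6,r1:Add3,r2:Add2,r3:4
cycle 4: CDB Add1=-2; issue MUL r2<-Mul1 // r0:6,r1:Add3,r2:Mul1,r3:4
cycle 5: issue ADD r1<-Add1 // r0:6,r1:Add1,r2:Mul1,r3:4
cycle 6: issue MUL r1<-Mul2 // r0:6,r1:Mul2,r2:Mul1,r3:4
cycle 7: CDB Add2=10; stall // r0:6,r1:Mul2,r2:Mul1,r3:4
cycle 8: CDB Add3=-8; stall // r0:6,r1:Mul2,r2:Mul1,r3:4
cycle 9: stall // r0:6,r1:Mul2,r2:Mul1,r3:4
cycle 10: stall // r0:6,r1:Mul2,r2:Mul1,r3:4
cycle 11: stall // r0:6,r1:Mul2,r2:Mul1,r3:4
cycle 12: CDB Mul1=-32; issue MUL r2<-Mul1 // r0:6,r1:Mul2,r2:Mul1,r3:4
cycle 13: issue ADD r1<-Add2 // r0:6,r1:Add2,r2:Mul1,r3:4
cycle 14: issue ADD r3<-Add3 // r0:6,r1:Add2,r2:Mul1,r3:Add3
cycle 15: CDB Add1=-40 // r0:6,r1:Add2,r2:Mul1,r3:Add3
cycle 16: CDB Mul1=-192 // r0:6,r1:Add2,r2:-192,r3:Add3
cycle 17: - // r0:6,r1:Add2,r2:-192,r3:Add3
cycle 18: - // r0:6,r1:Add2,r2:-192,r3:Add3
cycle 19: CDB Add3=-188 // r0:6,r1:Add2,r2:-192,r3:-188
cycle 20: CDB Mul2=-240 // r0:6,r1:Add2,r2:-192,r3:-188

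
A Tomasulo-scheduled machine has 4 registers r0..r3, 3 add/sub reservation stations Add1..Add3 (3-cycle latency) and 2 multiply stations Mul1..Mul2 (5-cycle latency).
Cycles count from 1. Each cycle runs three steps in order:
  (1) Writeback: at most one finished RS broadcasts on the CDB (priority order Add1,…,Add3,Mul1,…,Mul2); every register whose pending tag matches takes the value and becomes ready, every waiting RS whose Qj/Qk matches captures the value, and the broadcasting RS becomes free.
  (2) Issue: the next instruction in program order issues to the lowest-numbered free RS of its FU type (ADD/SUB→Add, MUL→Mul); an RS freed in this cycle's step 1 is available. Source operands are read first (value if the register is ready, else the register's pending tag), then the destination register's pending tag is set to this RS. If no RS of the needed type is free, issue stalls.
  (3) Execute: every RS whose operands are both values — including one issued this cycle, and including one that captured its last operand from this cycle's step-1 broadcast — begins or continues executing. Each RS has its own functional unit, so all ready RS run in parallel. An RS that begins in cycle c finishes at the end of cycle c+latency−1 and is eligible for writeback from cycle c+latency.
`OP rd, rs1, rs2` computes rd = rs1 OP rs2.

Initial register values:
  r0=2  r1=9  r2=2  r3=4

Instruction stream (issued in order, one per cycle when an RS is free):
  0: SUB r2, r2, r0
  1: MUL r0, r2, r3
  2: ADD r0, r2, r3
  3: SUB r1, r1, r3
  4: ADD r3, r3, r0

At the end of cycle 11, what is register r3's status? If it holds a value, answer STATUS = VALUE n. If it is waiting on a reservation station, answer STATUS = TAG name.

  c1: issue SUB r2<-Add1  regs: r0:2,r1:9,r2:Add1,r3:4
  c2: issue MUL r0<-Mul1  regs: r0:Mul1,r1:9,r2:Add1,r3:4
  c3: issue ADD r0<-Add2  regs: r0:Add2,r1:9,r2:Add1,r3:4
  c4: CDB Add1=0; issue SUB r1<-Add1  regs: r0:Add2,r1:Add1,r2:0,r3:4
  c5: issue ADD r3<-Add3  regs: r0:Add2,r1:Add1,r2:0,r3:Add3
  c6: -  regs: r0:Add2,r1:Add1,r2:0,r3:Add3
  c7: CDB Add1=5  regs: r0:Add2,r1:5,r2:0,r3:Add3
  c8: CDB Add2=4  regs: r0:4,r1:5,r2:0,r3:Add3
  c9: CDB Mul1=0  regs: r0:4,r1:5,r2:0,r3:Add3
  c10: -  regs: r0:4,r1:5,r2:0,r3:Add3
  c11: CDB Add3=8  regs: r0:4,r1:5,r2:0,r3:8

STATUS = VALUE 8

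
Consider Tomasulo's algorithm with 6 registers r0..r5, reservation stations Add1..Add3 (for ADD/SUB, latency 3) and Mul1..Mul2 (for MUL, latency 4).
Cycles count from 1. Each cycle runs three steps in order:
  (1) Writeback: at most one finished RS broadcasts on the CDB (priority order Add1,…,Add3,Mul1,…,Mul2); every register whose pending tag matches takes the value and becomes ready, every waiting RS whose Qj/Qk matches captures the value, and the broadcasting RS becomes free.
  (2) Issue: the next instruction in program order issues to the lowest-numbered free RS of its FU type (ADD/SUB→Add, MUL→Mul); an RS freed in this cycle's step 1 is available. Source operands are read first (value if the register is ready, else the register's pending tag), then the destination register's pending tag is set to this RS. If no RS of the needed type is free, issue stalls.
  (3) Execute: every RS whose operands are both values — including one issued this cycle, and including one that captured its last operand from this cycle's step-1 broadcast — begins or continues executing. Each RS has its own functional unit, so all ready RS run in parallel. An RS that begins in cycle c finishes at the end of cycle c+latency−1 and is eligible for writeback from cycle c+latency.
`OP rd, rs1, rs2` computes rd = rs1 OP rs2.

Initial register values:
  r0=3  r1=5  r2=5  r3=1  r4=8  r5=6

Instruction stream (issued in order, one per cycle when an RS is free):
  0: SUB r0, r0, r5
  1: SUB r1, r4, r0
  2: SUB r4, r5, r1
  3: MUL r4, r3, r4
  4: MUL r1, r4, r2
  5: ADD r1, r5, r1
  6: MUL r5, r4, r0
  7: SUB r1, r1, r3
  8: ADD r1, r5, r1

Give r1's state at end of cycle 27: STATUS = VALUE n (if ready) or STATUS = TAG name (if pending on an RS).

  c1: issue SUB r0<-Add1  regs: r0:Add1,r1:5,r2:5,r3:1,r4:8,r5:6
  c2: issue SUB r1<-Add2  regs: r0:Add1,r1:Add2,r2:5,r3:1,r4:8,r5:6
  c3: issue SUB r4<-Add3  regs: r0:Add1,r1:Add2,r2:5,r3:1,r4:Add3,r5:6
  c4: CDB Add1=-3; issue MUL r4<-Mul1  regs: r0:-3,r1:Add2,r2:5,r3:1,r4:Mul1,r5:6
  c5: issue MUL r1<-Mul2  regs: r0:-3,r1:Mul2,r2:5,r3:1,r4:Mul1,r5:6
  c6: issue ADD r1<-Add1  regs: r0:-3,r1:Add1,r2:5,r3:1,r4:Mul1,r5:6
  c7: CDB Add2=11; stall  regs: r0:-3,r1:Add1,r2:5,r3:1,r4:Mul1,r5:6
  c8: stall  regs: r0:-3,r1:Add1,r2:5,r3:1,r4:Mul1,r5:6
  c9: stall  regs: r0:-3,r1:Add1,r2:5,r3:1,r4:Mul1,r5:6
  c10: CDB Add3=-5; stall  regs: r0:-3,r1:Add1,r2:5,r3:1,r4:Mul1,r5:6
  c11: stall  regs: r0:-3,r1:Add1,r2:5,r3:1,r4:Mul1,r5:6
  c12: stall  regs: r0:-3,r1:Add1,r2:5,r3:1,r4:Mul1,r5:6
  c13: stall  regs: r0:-3,r1:Add1,r2:5,r3:1,r4:Mul1,r5:6
  c14: CDB Mul1=-5; issue MUL r5<-Mul1  regs: r0:-3,r1:Add1,r2:5,r3:1,r4:-5,r5:Mul1
  c15: issue SUB r1<-Add2  regs: r0:-3,r1:Add2,r2:5,r3:1,r4:-5,r5:Mul1
  c16: issue ADD r1<-Add3  regs: r0:-3,r1:Add3,r2:5,r3:1,r4:-5,r5:Mul1
  c17: -  regs: r0:-3,r1:Add3,r2:5,r3:1,r4:-5,r5:Mul1
  c18: CDB Mul1=15  regs: r0:-3,r1:Add3,r2:5,r3:1,r4:-5,r5:15
  c19: CDB Mul2=-25  regs: r0:-3,r1:Add3,r2:5,r3:1,r4:-5,r5:15
  c20: -  regs: r0:-3,r1:Add3,r2:5,r3:1,r4:-5,r5:15
  c21: -  regs: r0:-3,r1:Add3,r2:5,r3:1,r4:-5,r5:15
  c22: CDB Add1=-19  regs: r0:-3,r1:Add3,r2:5,r3:1,r4:-5,r5:15
  c23: -  regs: r0:-3,r1:Add3,r2:5,r3:1,r4:-5,r5:15
  c24: -  regs: r0:-3,r1:Add3,r2:5,r3:1,r4:-5,r5:15
  c25: CDB Add2=-20  regs: r0:-3,r1:Add3,r2:5,r3:1,r4:-5,r5:15
  c26: -  regs: r0:-3,r1:Add3,r2:5,r3:1,r4:-5,r5:15
  c27: -  regs: r0:-3,r1:Add3,r2:5,r3:1,r4:-5,r5:15

STATUS = TAG Add3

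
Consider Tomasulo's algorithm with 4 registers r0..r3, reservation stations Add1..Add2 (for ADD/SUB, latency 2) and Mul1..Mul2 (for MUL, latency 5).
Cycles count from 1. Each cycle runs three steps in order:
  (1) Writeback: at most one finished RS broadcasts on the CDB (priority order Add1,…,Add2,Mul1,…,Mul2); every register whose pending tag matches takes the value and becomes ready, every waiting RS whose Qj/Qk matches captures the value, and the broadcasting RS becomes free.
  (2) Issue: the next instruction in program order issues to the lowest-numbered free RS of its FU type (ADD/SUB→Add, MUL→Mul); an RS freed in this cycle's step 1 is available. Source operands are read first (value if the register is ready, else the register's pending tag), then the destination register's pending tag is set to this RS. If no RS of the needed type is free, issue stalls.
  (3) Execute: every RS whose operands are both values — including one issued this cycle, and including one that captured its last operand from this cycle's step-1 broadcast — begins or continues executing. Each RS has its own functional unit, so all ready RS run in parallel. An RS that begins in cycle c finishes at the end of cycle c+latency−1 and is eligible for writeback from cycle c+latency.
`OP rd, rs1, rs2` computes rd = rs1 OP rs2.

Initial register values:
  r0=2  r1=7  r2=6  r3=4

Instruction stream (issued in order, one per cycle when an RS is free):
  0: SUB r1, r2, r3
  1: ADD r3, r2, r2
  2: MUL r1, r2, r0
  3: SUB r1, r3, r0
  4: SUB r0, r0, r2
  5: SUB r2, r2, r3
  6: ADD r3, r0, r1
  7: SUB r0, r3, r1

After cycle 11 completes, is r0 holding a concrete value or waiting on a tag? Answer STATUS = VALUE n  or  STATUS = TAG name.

STATUS = VALUE -4

cycle 1: issue SUB r1<-Add1 // r0:2,r1:Add1,r2:6,r3:4
cycle 2: issue ADD r3<-Add2 // r0:2,r1:Add1,r2:6,r3:Add2
cycle 3: CDB Add1=2; issue MUL r1<-Mul1 // r0:2,r1:Mul1,r2:6,r3:Add2
cycle 4: CDB Add2=12; issue SUB r1<-Add1 // r0:2,r1:Add1,r2:6,r3:12
cycle 5: issue SUB r0<-Add2 // r0:Add2,r1:Add1,r2:6,r3:12
cycle 6: CDB Add1=10; issue SUB r2<-Add1 // r0:Add2,r1:10,r2:Add1,r3:12
cycle 7: CDB Add2=-4; issue ADD r3<-Add2 // r0:-4,r1:10,r2:Add1,r3:Add2
cycle 8: CDB Add1=-6; issue SUB r0<-Add1 // r0:Add1,r1:10,r2:-6,r3:Add2
cycle 9: CDB Add2=6 // r0:Add1,r1:10,r2:-6,r3:6
cycle 10: CDB Mul1=12 // r0:Add1,r1:10,r2:-6,r3:6
cycle 11: CDB Add1=-4 // r0:-4,r1:10,r2:-6,r3:6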